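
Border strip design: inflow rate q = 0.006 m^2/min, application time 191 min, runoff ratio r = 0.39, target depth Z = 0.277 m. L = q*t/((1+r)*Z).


L = q*t/((1+r)*Z)
L = 0.006*191/((1+0.39)*0.277)
L = 1.146/0.38503

2.9764 m


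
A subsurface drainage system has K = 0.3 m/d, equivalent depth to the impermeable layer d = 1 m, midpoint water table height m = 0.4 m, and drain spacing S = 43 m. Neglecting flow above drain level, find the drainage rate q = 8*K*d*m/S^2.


q = 8*K*d*m/S^2
q = 8*0.3*1*0.4/43^2
q = 0.9600 / 1849

5.1920e-04 m/d


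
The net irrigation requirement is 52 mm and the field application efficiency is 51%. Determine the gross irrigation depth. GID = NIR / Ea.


Ea = 51% = 0.51
GID = NIR / Ea = 52 / 0.51 = 101.9608 mm

101.9608 mm


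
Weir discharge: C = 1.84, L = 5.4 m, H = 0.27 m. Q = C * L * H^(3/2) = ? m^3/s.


Q = C * L * H^(3/2) = 1.84 * 5.4 * 0.27^1.5 = 1.84 * 5.4 * 0.140296

1.3940 m^3/s


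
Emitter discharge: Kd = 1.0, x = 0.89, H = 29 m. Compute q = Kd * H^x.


q = Kd * H^x = 1.0 * 29^0.89 = 1.0 * 20.023234

20.0232 L/h


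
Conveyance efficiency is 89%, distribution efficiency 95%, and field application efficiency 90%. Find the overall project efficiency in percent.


Ec = 0.89, Eb = 0.95, Ea = 0.9
E = 0.89 * 0.95 * 0.9 * 100 = 76.0950%

76.0950 %


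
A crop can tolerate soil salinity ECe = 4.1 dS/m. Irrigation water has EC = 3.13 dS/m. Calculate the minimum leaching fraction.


LR = ECiw / (5*ECe - ECiw)
LR = 3.13 / (5*4.1 - 3.13)
LR = 3.13 / 17.3700

0.1802


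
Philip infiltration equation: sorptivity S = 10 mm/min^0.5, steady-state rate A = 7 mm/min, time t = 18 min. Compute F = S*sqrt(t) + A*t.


F = S*sqrt(t) + A*t
F = 10*sqrt(18) + 7*18
F = 10*4.242641 + 126

168.4264 mm


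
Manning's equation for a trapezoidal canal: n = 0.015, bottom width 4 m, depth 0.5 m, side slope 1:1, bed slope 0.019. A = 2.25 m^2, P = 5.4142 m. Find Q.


R = A/P = 2.25/5.4142 = 0.415574
Q = (1/0.015) * 2.25 * 0.415574^(2/3) * 0.019^0.5

11.5142 m^3/s


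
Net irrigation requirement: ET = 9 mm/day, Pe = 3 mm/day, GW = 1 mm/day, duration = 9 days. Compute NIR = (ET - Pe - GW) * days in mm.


Daily deficit = ET - Pe - GW = 9 - 3 - 1 = 5 mm/day
NIR = 5 * 9 = 45 mm

45.0000 mm


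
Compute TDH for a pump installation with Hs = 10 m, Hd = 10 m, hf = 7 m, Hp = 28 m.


TDH = Hs + Hd + hf + Hp = 10 + 10 + 7 + 28 = 55

55 m


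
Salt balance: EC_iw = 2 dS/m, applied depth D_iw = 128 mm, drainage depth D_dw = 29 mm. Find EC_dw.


EC_dw = EC_iw * D_iw / D_dw
EC_dw = 2 * 128 / 29
EC_dw = 256 / 29

8.8276 dS/m


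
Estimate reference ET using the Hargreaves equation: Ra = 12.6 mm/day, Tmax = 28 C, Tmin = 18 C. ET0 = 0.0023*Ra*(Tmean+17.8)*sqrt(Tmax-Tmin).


Tmean = (Tmax + Tmin)/2 = (28 + 18)/2 = 23.0
ET0 = 0.0023 * 12.6 * (23.0 + 17.8) * sqrt(28 - 18)
ET0 = 0.0023 * 12.6 * 40.8 * 3.162278

3.7390 mm/day


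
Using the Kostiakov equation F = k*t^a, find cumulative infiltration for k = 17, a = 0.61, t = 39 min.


F = k * t^a = 17 * 39^0.61
F = 17 * 9.344357

158.8541 mm


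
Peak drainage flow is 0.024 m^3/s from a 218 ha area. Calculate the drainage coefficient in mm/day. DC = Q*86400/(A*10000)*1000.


DC = Q * 86400 / (A * 10000) * 1000
DC = 0.024 * 86400 / (218 * 10000) * 1000
DC = 2073600.0000 / 2180000

0.9512 mm/day


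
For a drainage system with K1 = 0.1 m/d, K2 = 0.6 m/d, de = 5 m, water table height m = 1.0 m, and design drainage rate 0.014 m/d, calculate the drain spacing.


S^2 = 8*K2*de*m/q + 4*K1*m^2/q
S^2 = 8*0.6*5*1.0/0.014 + 4*0.1*1.0^2/0.014
S = sqrt(1742.8571)

41.7475 m


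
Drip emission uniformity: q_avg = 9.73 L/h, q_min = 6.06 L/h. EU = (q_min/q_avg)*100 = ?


EU = (q_min/q_avg)*100 = (6.06/9.73)*100 = 62.2816%

62.2816 %


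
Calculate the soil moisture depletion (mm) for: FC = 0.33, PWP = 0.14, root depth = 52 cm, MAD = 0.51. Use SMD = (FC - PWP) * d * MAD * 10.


SMD = (FC - PWP) * d * MAD * 10
SMD = (0.33 - 0.14) * 52 * 0.51 * 10
SMD = 0.1900 * 52 * 0.51 * 10

50.3880 mm


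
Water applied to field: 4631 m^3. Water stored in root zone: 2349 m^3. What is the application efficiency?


Ea = V_root / V_field * 100 = 2349 / 4631 * 100 = 50.7234%

50.7234 %


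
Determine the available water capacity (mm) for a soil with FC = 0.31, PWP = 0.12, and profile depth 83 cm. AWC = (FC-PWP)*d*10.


AWC = (FC - PWP) * d * 10
AWC = (0.31 - 0.12) * 83 * 10
AWC = 0.1900 * 83 * 10

157.7000 mm


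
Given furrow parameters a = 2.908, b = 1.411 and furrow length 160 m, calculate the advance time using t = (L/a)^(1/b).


t = (L/a)^(1/b)
t = (160/2.908)^(1/1.411)
t = 55.020633^(1/1.411)

17.1214 min


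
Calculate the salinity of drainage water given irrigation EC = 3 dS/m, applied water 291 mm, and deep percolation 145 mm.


EC_dw = EC_iw * D_iw / D_dw
EC_dw = 3 * 291 / 145
EC_dw = 873 / 145

6.0207 dS/m


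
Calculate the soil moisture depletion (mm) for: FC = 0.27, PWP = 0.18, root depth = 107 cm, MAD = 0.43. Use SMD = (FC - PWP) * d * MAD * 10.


SMD = (FC - PWP) * d * MAD * 10
SMD = (0.27 - 0.18) * 107 * 0.43 * 10
SMD = 0.0900 * 107 * 0.43 * 10

41.4090 mm


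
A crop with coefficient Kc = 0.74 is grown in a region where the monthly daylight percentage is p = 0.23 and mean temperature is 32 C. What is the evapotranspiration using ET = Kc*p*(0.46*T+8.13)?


ET = Kc * p * (0.46*T + 8.13)
ET = 0.74 * 0.23 * (0.46*32 + 8.13)
ET = 0.74 * 0.23 * 22.8500

3.8891 mm/day


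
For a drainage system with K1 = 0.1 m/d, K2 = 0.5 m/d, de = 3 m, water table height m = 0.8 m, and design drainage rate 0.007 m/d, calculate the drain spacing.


S^2 = 8*K2*de*m/q + 4*K1*m^2/q
S^2 = 8*0.5*3*0.8/0.007 + 4*0.1*0.8^2/0.007
S = sqrt(1408.0000)

37.5233 m


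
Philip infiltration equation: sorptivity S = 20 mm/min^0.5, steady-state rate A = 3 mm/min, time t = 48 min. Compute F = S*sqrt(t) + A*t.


F = S*sqrt(t) + A*t
F = 20*sqrt(48) + 3*48
F = 20*6.928203 + 144

282.5641 mm


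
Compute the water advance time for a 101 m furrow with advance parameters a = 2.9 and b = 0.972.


t = (L/a)^(1/b)
t = (101/2.9)^(1/0.972)
t = 34.827586^(1/0.972)

38.5781 min


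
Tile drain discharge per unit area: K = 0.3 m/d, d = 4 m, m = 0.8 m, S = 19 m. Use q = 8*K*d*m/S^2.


q = 8*K*d*m/S^2
q = 8*0.3*4*0.8/19^2
q = 7.6800 / 361

0.0213 m/d


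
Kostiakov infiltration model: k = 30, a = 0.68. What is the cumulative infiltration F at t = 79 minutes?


F = k * t^a = 30 * 79^0.68
F = 30 * 19.515803

585.4741 mm


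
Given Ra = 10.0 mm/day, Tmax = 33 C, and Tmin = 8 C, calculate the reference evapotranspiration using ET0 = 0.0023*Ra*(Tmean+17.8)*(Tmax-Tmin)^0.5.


Tmean = (Tmax + Tmin)/2 = (33 + 8)/2 = 20.5
ET0 = 0.0023 * 10.0 * (20.5 + 17.8) * sqrt(33 - 8)
ET0 = 0.0023 * 10.0 * 38.3 * 5.000000

4.4045 mm/day


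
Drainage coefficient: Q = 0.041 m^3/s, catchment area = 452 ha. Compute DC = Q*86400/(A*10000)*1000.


DC = Q * 86400 / (A * 10000) * 1000
DC = 0.041 * 86400 / (452 * 10000) * 1000
DC = 3542400.0000 / 4520000

0.7837 mm/day


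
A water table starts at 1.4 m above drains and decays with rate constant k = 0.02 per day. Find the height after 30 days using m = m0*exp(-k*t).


m = m0 * exp(-k*t)
m = 1.4 * exp(-0.02 * 30)
m = 1.4 * exp(-0.6000)

0.7683 m


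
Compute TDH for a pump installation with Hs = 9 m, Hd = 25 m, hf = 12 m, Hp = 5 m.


TDH = Hs + Hd + hf + Hp = 9 + 25 + 12 + 5 = 51

51 m


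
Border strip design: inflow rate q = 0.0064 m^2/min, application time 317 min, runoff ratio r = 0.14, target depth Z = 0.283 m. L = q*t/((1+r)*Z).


L = q*t/((1+r)*Z)
L = 0.0064*317/((1+0.14)*0.283)
L = 2.0288/0.32262

6.2885 m


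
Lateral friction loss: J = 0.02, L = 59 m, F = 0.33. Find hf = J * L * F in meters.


hf = J * L * F = 0.02 * 59 * 0.33 = 0.3894 m

0.3894 m


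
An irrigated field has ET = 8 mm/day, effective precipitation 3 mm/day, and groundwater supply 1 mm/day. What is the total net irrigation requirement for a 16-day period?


Daily deficit = ET - Pe - GW = 8 - 3 - 1 = 4 mm/day
NIR = 4 * 16 = 64 mm

64.0000 mm


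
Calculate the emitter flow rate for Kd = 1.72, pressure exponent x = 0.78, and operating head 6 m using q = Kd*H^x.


q = Kd * H^x = 1.72 * 6^0.78 = 1.72 * 4.045367

6.9580 L/h


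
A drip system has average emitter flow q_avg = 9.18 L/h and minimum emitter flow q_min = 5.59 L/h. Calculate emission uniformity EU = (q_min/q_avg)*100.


EU = (q_min/q_avg)*100 = (5.59/9.18)*100 = 60.8932%

60.8932 %


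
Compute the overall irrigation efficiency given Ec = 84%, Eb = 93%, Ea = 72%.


Ec = 0.84, Eb = 0.93, Ea = 0.72
E = 0.84 * 0.93 * 0.72 * 100 = 56.2464%

56.2464 %


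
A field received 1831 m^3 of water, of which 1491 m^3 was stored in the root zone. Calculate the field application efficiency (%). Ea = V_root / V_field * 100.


Ea = V_root / V_field * 100 = 1491 / 1831 * 100 = 81.4309%

81.4309 %


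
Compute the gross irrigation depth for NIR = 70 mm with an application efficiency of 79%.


Ea = 79% = 0.79
GID = NIR / Ea = 70 / 0.79 = 88.6076 mm

88.6076 mm


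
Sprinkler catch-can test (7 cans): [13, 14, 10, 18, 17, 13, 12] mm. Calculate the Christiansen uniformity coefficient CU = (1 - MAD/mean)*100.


mean = 13.857143 mm
MAD = 2.122449 mm
CU = (1 - 2.122449/13.857143)*100

84.6834 %


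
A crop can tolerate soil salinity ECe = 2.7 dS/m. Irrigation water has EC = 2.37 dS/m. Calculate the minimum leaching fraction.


LR = ECiw / (5*ECe - ECiw)
LR = 2.37 / (5*2.7 - 2.37)
LR = 2.37 / 11.1300

0.2129


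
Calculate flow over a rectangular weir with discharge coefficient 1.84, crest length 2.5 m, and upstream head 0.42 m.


Q = C * L * H^(3/2) = 1.84 * 2.5 * 0.42^1.5 = 1.84 * 2.5 * 0.272191

1.2521 m^3/s


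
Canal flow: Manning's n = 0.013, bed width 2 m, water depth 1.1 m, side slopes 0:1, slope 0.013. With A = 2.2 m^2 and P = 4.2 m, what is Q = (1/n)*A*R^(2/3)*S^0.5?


R = A/P = 2.2/4.2 = 0.523810
Q = (1/0.013) * 2.2 * 0.523810^(2/3) * 0.013^0.5

12.5382 m^3/s


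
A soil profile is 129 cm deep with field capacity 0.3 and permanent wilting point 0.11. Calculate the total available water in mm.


AWC = (FC - PWP) * d * 10
AWC = (0.3 - 0.11) * 129 * 10
AWC = 0.1900 * 129 * 10

245.1000 mm


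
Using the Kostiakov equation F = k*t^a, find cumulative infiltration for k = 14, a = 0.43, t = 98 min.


F = k * t^a = 14 * 98^0.43
F = 14 * 7.181699

100.5438 mm


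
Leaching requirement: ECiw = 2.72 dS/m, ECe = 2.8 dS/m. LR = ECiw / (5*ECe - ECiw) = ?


LR = ECiw / (5*ECe - ECiw)
LR = 2.72 / (5*2.8 - 2.72)
LR = 2.72 / 11.2800

0.2411


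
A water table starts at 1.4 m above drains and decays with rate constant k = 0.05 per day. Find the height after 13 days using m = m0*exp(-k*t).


m = m0 * exp(-k*t)
m = 1.4 * exp(-0.05 * 13)
m = 1.4 * exp(-0.6500)

0.7309 m


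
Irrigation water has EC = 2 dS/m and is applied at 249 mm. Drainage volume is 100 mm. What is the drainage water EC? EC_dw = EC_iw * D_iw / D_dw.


EC_dw = EC_iw * D_iw / D_dw
EC_dw = 2 * 249 / 100
EC_dw = 498 / 100

4.9800 dS/m


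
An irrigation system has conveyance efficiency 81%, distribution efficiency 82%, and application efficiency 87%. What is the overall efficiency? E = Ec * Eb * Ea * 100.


Ec = 0.81, Eb = 0.82, Ea = 0.87
E = 0.81 * 0.82 * 0.87 * 100 = 57.7854%

57.7854 %


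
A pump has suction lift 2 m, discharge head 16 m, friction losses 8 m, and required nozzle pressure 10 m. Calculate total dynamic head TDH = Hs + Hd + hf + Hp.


TDH = Hs + Hd + hf + Hp = 2 + 16 + 8 + 10 = 36

36 m


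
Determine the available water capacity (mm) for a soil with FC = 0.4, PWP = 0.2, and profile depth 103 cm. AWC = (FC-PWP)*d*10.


AWC = (FC - PWP) * d * 10
AWC = (0.4 - 0.2) * 103 * 10
AWC = 0.2000 * 103 * 10

206.0000 mm


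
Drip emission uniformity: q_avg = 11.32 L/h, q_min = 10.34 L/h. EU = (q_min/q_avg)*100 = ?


EU = (q_min/q_avg)*100 = (10.34/11.32)*100 = 91.3428%

91.3428 %


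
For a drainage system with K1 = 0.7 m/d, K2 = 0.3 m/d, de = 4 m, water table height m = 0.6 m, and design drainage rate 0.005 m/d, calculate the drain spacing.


S^2 = 8*K2*de*m/q + 4*K1*m^2/q
S^2 = 8*0.3*4*0.6/0.005 + 4*0.7*0.6^2/0.005
S = sqrt(1353.6000)

36.7913 m


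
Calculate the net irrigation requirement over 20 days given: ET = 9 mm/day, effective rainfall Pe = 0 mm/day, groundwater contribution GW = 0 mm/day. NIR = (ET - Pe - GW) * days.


Daily deficit = ET - Pe - GW = 9 - 0 - 0 = 9 mm/day
NIR = 9 * 20 = 180 mm

180.0000 mm


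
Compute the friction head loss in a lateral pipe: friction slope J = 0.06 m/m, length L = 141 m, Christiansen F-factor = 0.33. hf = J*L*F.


hf = J * L * F = 0.06 * 141 * 0.33 = 2.7918 m

2.7918 m


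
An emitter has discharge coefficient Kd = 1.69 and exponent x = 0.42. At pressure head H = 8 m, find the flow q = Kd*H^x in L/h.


q = Kd * H^x = 1.69 * 8^0.42 = 1.69 * 2.394957

4.0475 L/h


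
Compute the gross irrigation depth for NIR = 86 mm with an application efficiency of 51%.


Ea = 51% = 0.51
GID = NIR / Ea = 86 / 0.51 = 168.6275 mm

168.6275 mm


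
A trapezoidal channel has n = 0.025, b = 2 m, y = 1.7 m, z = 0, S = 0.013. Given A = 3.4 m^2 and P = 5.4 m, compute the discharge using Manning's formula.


R = A/P = 3.4/5.4 = 0.629630
Q = (1/0.025) * 3.4 * 0.629630^(2/3) * 0.013^0.5

11.3911 m^3/s


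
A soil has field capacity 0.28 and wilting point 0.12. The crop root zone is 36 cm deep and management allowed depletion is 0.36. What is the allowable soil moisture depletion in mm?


SMD = (FC - PWP) * d * MAD * 10
SMD = (0.28 - 0.12) * 36 * 0.36 * 10
SMD = 0.1600 * 36 * 0.36 * 10

20.7360 mm


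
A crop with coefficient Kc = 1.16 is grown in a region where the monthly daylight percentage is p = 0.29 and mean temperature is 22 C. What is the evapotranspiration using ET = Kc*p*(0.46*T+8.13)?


ET = Kc * p * (0.46*T + 8.13)
ET = 1.16 * 0.29 * (0.46*22 + 8.13)
ET = 1.16 * 0.29 * 18.2500

6.1393 mm/day


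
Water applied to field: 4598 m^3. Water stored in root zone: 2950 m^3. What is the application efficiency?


Ea = V_root / V_field * 100 = 2950 / 4598 * 100 = 64.1583%

64.1583 %


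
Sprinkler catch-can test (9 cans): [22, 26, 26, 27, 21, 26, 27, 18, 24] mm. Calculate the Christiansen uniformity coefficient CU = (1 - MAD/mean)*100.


mean = 24.111111 mm
MAD = 2.543210 mm
CU = (1 - 2.543210/24.111111)*100

89.4521 %


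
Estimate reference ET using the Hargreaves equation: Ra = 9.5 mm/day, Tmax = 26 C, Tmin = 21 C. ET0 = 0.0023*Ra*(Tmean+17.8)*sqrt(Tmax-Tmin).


Tmean = (Tmax + Tmin)/2 = (26 + 21)/2 = 23.5
ET0 = 0.0023 * 9.5 * (23.5 + 17.8) * sqrt(26 - 21)
ET0 = 0.0023 * 9.5 * 41.3 * 2.236068

2.0178 mm/day


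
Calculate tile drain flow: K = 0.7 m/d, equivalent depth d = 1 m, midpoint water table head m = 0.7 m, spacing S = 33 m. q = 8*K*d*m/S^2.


q = 8*K*d*m/S^2
q = 8*0.7*1*0.7/33^2
q = 3.9200 / 1089

0.0036 m/d


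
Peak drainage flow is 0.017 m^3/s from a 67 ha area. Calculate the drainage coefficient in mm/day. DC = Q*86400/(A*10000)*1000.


DC = Q * 86400 / (A * 10000) * 1000
DC = 0.017 * 86400 / (67 * 10000) * 1000
DC = 1468800.0000 / 670000

2.1922 mm/day


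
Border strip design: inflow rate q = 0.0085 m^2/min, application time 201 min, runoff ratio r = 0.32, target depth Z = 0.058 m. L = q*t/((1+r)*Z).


L = q*t/((1+r)*Z)
L = 0.0085*201/((1+0.32)*0.058)
L = 1.7085/0.07656

22.3158 m


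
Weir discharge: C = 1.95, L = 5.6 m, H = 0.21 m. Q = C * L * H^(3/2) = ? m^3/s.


Q = C * L * H^(3/2) = 1.95 * 5.6 * 0.21^1.5 = 1.95 * 5.6 * 0.096234

1.0509 m^3/s


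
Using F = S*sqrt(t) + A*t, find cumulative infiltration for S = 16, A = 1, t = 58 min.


F = S*sqrt(t) + A*t
F = 16*sqrt(58) + 1*58
F = 16*7.615773 + 58

179.8524 mm


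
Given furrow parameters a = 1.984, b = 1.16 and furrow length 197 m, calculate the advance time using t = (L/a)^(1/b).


t = (L/a)^(1/b)
t = (197/1.984)^(1/1.16)
t = 99.294355^(1/1.16)

52.6607 min


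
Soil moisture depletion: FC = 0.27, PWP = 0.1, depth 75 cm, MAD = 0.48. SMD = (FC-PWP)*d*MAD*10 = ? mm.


SMD = (FC - PWP) * d * MAD * 10
SMD = (0.27 - 0.1) * 75 * 0.48 * 10
SMD = 0.1700 * 75 * 0.48 * 10

61.2000 mm


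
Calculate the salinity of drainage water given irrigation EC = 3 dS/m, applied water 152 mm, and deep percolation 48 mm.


EC_dw = EC_iw * D_iw / D_dw
EC_dw = 3 * 152 / 48
EC_dw = 456 / 48

9.5000 dS/m


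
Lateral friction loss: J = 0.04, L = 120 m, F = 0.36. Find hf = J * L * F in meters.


hf = J * L * F = 0.04 * 120 * 0.36 = 1.7280 m

1.7280 m


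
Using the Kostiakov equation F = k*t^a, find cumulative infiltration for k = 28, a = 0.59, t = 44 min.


F = k * t^a = 28 * 44^0.59
F = 28 * 9.324747

261.0929 mm


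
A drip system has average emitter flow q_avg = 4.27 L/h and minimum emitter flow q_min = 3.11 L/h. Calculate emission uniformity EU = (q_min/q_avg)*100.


EU = (q_min/q_avg)*100 = (3.11/4.27)*100 = 72.8337%

72.8337 %


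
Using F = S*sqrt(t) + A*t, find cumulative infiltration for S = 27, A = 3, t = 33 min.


F = S*sqrt(t) + A*t
F = 27*sqrt(33) + 3*33
F = 27*5.744563 + 99

254.1032 mm


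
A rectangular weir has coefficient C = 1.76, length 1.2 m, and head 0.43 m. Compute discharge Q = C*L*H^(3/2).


Q = C * L * H^(3/2) = 1.76 * 1.2 * 0.43^1.5 = 1.76 * 1.2 * 0.281970

0.5955 m^3/s


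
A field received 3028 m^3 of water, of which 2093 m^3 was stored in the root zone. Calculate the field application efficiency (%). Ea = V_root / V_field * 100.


Ea = V_root / V_field * 100 = 2093 / 3028 * 100 = 69.1215%

69.1215 %


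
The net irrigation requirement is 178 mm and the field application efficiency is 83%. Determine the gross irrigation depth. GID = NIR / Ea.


Ea = 83% = 0.83
GID = NIR / Ea = 178 / 0.83 = 214.4578 mm

214.4578 mm


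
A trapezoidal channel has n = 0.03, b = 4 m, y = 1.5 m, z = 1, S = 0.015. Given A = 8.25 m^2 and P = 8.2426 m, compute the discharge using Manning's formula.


R = A/P = 8.25/8.2426 = 1.000898
Q = (1/0.03) * 8.25 * 1.000898^(2/3) * 0.015^0.5

33.7006 m^3/s


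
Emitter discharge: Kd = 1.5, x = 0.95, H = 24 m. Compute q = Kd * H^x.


q = Kd * H^x = 1.5 * 24^0.95 = 1.5 * 20.473905

30.7109 L/h


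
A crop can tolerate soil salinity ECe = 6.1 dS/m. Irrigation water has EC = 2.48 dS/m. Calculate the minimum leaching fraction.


LR = ECiw / (5*ECe - ECiw)
LR = 2.48 / (5*6.1 - 2.48)
LR = 2.48 / 28.0200

0.0885


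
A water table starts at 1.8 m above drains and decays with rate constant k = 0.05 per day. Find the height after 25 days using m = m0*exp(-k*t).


m = m0 * exp(-k*t)
m = 1.8 * exp(-0.05 * 25)
m = 1.8 * exp(-1.2500)

0.5157 m


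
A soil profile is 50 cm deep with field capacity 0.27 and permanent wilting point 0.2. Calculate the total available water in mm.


AWC = (FC - PWP) * d * 10
AWC = (0.27 - 0.2) * 50 * 10
AWC = 0.0700 * 50 * 10

35.0000 mm


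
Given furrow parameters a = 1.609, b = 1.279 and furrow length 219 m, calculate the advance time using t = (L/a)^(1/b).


t = (L/a)^(1/b)
t = (219/1.609)^(1/1.279)
t = 136.109385^(1/1.279)

46.6019 min


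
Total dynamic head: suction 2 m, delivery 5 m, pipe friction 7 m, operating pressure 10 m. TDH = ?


TDH = Hs + Hd + hf + Hp = 2 + 5 + 7 + 10 = 24

24 m


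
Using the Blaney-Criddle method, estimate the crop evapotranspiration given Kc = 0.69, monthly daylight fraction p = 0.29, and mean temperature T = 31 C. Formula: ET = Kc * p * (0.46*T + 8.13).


ET = Kc * p * (0.46*T + 8.13)
ET = 0.69 * 0.29 * (0.46*31 + 8.13)
ET = 0.69 * 0.29 * 22.3900

4.4802 mm/day


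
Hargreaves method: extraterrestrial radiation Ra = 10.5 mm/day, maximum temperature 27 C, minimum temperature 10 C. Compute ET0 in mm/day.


Tmean = (Tmax + Tmin)/2 = (27 + 10)/2 = 18.5
ET0 = 0.0023 * 10.5 * (18.5 + 17.8) * sqrt(27 - 10)
ET0 = 0.0023 * 10.5 * 36.3 * 4.123106

3.6145 mm/day


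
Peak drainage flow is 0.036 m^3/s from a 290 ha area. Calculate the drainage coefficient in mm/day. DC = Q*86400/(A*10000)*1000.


DC = Q * 86400 / (A * 10000) * 1000
DC = 0.036 * 86400 / (290 * 10000) * 1000
DC = 3110400.0000 / 2900000

1.0726 mm/day


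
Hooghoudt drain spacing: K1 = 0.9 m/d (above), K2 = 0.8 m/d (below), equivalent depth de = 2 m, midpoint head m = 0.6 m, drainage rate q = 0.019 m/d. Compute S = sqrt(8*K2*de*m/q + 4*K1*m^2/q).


S^2 = 8*K2*de*m/q + 4*K1*m^2/q
S^2 = 8*0.8*2*0.6/0.019 + 4*0.9*0.6^2/0.019
S = sqrt(472.4211)

21.7353 m


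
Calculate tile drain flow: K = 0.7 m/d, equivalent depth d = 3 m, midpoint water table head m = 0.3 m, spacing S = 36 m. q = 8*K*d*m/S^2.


q = 8*K*d*m/S^2
q = 8*0.7*3*0.3/36^2
q = 5.0400 / 1296

0.0039 m/d


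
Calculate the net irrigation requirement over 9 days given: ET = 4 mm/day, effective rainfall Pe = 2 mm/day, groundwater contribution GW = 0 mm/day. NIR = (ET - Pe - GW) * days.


Daily deficit = ET - Pe - GW = 4 - 2 - 0 = 2 mm/day
NIR = 2 * 9 = 18 mm

18.0000 mm


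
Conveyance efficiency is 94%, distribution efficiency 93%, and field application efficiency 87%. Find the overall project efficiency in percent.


Ec = 0.94, Eb = 0.93, Ea = 0.87
E = 0.94 * 0.93 * 0.87 * 100 = 76.0554%

76.0554 %


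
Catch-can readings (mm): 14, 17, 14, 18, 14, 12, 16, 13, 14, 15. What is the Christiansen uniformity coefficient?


mean = 14.700000 mm
MAD = 1.440000 mm
CU = (1 - 1.440000/14.700000)*100

90.2041 %


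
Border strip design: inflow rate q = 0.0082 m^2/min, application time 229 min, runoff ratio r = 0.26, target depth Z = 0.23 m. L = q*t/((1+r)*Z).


L = q*t/((1+r)*Z)
L = 0.0082*229/((1+0.26)*0.23)
L = 1.8778/0.2898

6.4796 m


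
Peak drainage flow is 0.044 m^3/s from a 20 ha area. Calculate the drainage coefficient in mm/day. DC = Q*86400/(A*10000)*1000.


DC = Q * 86400 / (A * 10000) * 1000
DC = 0.044 * 86400 / (20 * 10000) * 1000
DC = 3801600.0000 / 200000

19.0080 mm/day


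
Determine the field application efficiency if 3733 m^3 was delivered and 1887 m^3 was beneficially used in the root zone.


Ea = V_root / V_field * 100 = 1887 / 3733 * 100 = 50.5492%

50.5492 %


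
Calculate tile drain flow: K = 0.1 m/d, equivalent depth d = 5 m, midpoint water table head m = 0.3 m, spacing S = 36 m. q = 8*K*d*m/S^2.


q = 8*K*d*m/S^2
q = 8*0.1*5*0.3/36^2
q = 1.2000 / 1296

9.2593e-04 m/d


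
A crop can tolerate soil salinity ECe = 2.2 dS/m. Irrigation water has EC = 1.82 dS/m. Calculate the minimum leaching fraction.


LR = ECiw / (5*ECe - ECiw)
LR = 1.82 / (5*2.2 - 1.82)
LR = 1.82 / 9.1800

0.1983


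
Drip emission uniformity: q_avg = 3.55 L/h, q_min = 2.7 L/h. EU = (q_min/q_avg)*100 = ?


EU = (q_min/q_avg)*100 = (2.7/3.55)*100 = 76.0563%

76.0563 %


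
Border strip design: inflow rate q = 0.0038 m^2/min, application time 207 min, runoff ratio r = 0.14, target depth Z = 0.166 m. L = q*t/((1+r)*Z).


L = q*t/((1+r)*Z)
L = 0.0038*207/((1+0.14)*0.166)
L = 0.7866/0.18924

4.1566 m


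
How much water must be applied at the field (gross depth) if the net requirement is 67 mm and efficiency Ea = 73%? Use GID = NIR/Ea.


Ea = 73% = 0.73
GID = NIR / Ea = 67 / 0.73 = 91.7808 mm

91.7808 mm


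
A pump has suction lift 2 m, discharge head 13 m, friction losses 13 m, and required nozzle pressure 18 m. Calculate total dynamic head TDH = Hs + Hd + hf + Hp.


TDH = Hs + Hd + hf + Hp = 2 + 13 + 13 + 18 = 46

46 m


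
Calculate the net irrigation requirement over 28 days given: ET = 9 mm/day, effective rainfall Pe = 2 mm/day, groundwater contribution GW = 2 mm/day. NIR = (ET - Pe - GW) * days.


Daily deficit = ET - Pe - GW = 9 - 2 - 2 = 5 mm/day
NIR = 5 * 28 = 140 mm

140.0000 mm


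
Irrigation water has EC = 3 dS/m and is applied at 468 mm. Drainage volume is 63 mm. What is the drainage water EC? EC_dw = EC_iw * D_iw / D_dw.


EC_dw = EC_iw * D_iw / D_dw
EC_dw = 3 * 468 / 63
EC_dw = 1404 / 63

22.2857 dS/m


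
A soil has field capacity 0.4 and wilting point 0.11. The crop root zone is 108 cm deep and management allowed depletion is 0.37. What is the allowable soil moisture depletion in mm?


SMD = (FC - PWP) * d * MAD * 10
SMD = (0.4 - 0.11) * 108 * 0.37 * 10
SMD = 0.2900 * 108 * 0.37 * 10

115.8840 mm


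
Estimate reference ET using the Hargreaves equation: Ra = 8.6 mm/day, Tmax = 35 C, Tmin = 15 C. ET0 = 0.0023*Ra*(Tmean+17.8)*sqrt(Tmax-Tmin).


Tmean = (Tmax + Tmin)/2 = (35 + 15)/2 = 25.0
ET0 = 0.0023 * 8.6 * (25.0 + 17.8) * sqrt(35 - 15)
ET0 = 0.0023 * 8.6 * 42.8 * 4.472136

3.7860 mm/day


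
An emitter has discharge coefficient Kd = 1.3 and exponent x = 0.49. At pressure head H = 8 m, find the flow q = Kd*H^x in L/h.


q = Kd * H^x = 1.3 * 8^0.49 = 1.3 * 2.770219

3.6013 L/h


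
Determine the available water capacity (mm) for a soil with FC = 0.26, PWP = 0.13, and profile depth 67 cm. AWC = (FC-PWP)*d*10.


AWC = (FC - PWP) * d * 10
AWC = (0.26 - 0.13) * 67 * 10
AWC = 0.1300 * 67 * 10

87.1000 mm


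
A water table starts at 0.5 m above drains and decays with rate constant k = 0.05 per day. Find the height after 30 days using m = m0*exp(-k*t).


m = m0 * exp(-k*t)
m = 0.5 * exp(-0.05 * 30)
m = 0.5 * exp(-1.5000)

0.1116 m


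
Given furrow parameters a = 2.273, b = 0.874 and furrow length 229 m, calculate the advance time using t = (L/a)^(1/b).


t = (L/a)^(1/b)
t = (229/2.273)^(1/0.874)
t = 100.747910^(1/0.874)

195.8989 min


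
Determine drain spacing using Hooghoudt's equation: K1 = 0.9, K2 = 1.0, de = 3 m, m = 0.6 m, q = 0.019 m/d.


S^2 = 8*K2*de*m/q + 4*K1*m^2/q
S^2 = 8*1.0*3*0.6/0.019 + 4*0.9*0.6^2/0.019
S = sqrt(826.1053)

28.7420 m


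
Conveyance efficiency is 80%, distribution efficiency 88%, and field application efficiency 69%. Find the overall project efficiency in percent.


Ec = 0.8, Eb = 0.88, Ea = 0.69
E = 0.8 * 0.88 * 0.69 * 100 = 48.5760%

48.5760 %


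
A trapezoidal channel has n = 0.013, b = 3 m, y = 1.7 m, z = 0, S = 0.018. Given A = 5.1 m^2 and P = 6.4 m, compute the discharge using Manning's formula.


R = A/P = 5.1/6.4 = 0.796875
Q = (1/0.013) * 5.1 * 0.796875^(2/3) * 0.018^0.5

45.2401 m^3/s


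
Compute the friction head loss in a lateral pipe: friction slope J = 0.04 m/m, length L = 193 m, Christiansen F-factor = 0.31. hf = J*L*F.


hf = J * L * F = 0.04 * 193 * 0.31 = 2.3932 m

2.3932 m


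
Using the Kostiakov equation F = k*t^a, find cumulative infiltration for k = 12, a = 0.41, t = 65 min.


F = k * t^a = 12 * 65^0.41
F = 12 * 5.537254

66.4470 mm


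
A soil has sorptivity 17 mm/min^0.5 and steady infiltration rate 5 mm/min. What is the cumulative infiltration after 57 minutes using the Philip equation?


F = S*sqrt(t) + A*t
F = 17*sqrt(57) + 5*57
F = 17*7.549834 + 285

413.3472 mm


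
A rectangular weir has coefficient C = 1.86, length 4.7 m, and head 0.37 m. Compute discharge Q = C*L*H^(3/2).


Q = C * L * H^(3/2) = 1.86 * 4.7 * 0.37^1.5 = 1.86 * 4.7 * 0.225062

1.9675 m^3/s


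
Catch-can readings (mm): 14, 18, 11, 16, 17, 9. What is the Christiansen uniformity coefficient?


mean = 14.166667 mm
MAD = 2.833333 mm
CU = (1 - 2.833333/14.166667)*100

80.0000 %


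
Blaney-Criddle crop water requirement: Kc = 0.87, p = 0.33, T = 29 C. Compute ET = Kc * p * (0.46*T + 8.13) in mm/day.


ET = Kc * p * (0.46*T + 8.13)
ET = 0.87 * 0.33 * (0.46*29 + 8.13)
ET = 0.87 * 0.33 * 21.4700

6.1640 mm/day


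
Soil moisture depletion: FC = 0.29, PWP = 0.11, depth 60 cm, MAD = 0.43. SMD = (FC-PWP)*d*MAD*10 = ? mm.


SMD = (FC - PWP) * d * MAD * 10
SMD = (0.29 - 0.11) * 60 * 0.43 * 10
SMD = 0.1800 * 60 * 0.43 * 10

46.4400 mm


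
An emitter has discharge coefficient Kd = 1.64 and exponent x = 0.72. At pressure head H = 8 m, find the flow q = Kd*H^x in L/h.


q = Kd * H^x = 1.64 * 8^0.72 = 1.64 * 4.469149

7.3294 L/h


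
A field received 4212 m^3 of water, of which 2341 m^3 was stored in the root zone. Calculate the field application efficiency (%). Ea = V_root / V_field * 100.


Ea = V_root / V_field * 100 = 2341 / 4212 * 100 = 55.5793%

55.5793 %


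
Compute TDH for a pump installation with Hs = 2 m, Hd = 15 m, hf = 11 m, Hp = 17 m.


TDH = Hs + Hd + hf + Hp = 2 + 15 + 11 + 17 = 45

45 m


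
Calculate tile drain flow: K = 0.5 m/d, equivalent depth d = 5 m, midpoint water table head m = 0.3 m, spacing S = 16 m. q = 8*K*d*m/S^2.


q = 8*K*d*m/S^2
q = 8*0.5*5*0.3/16^2
q = 6.0000 / 256

0.0234 m/d


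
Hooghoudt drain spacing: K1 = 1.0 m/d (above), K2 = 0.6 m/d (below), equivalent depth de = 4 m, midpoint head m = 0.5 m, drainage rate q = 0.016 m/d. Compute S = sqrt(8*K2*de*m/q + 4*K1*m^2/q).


S^2 = 8*K2*de*m/q + 4*K1*m^2/q
S^2 = 8*0.6*4*0.5/0.016 + 4*1.0*0.5^2/0.016
S = sqrt(662.5000)

25.7391 m


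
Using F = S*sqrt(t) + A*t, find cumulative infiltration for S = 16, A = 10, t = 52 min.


F = S*sqrt(t) + A*t
F = 16*sqrt(52) + 10*52
F = 16*7.211103 + 520

635.3776 mm


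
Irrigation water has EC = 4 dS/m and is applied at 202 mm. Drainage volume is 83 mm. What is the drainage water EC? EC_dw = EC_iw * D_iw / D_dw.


EC_dw = EC_iw * D_iw / D_dw
EC_dw = 4 * 202 / 83
EC_dw = 808 / 83

9.7349 dS/m


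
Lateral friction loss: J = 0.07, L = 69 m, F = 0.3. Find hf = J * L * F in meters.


hf = J * L * F = 0.07 * 69 * 0.3 = 1.4490 m

1.4490 m


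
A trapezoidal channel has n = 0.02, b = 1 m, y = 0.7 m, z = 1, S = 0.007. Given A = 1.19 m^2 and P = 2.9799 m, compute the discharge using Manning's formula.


R = A/P = 1.19/2.9799 = 0.399342
Q = (1/0.02) * 1.19 * 0.399342^(2/3) * 0.007^0.5

2.6996 m^3/s


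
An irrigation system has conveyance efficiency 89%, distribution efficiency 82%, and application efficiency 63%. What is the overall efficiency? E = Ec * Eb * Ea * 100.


Ec = 0.89, Eb = 0.82, Ea = 0.63
E = 0.89 * 0.82 * 0.63 * 100 = 45.9774%

45.9774 %


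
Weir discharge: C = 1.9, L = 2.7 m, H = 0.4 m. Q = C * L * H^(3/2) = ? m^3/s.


Q = C * L * H^(3/2) = 1.9 * 2.7 * 0.4^1.5 = 1.9 * 2.7 * 0.252982

1.2978 m^3/s


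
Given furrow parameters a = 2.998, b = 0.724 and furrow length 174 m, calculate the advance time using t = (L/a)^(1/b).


t = (L/a)^(1/b)
t = (174/2.998)^(1/0.724)
t = 58.038692^(1/0.724)

272.9443 min


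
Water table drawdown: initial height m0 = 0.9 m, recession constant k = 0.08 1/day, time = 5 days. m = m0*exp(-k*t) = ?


m = m0 * exp(-k*t)
m = 0.9 * exp(-0.08 * 5)
m = 0.9 * exp(-0.4000)

0.6033 m


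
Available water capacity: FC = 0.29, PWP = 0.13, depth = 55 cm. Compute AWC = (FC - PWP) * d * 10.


AWC = (FC - PWP) * d * 10
AWC = (0.29 - 0.13) * 55 * 10
AWC = 0.1600 * 55 * 10

88.0000 mm


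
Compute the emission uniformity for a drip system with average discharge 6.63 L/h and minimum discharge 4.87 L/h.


EU = (q_min/q_avg)*100 = (4.87/6.63)*100 = 73.4540%

73.4540 %


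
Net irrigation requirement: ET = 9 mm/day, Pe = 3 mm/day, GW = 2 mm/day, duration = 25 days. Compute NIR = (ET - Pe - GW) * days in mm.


Daily deficit = ET - Pe - GW = 9 - 3 - 2 = 4 mm/day
NIR = 4 * 25 = 100 mm

100.0000 mm


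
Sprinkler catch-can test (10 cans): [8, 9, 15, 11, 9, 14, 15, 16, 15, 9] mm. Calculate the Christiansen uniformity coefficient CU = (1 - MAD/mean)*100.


mean = 12.100000 mm
MAD = 2.900000 mm
CU = (1 - 2.900000/12.100000)*100

76.0331 %


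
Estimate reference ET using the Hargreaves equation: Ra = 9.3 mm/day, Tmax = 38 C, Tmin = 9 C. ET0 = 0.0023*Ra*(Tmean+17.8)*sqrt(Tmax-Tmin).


Tmean = (Tmax + Tmin)/2 = (38 + 9)/2 = 23.5
ET0 = 0.0023 * 9.3 * (23.5 + 17.8) * sqrt(38 - 9)
ET0 = 0.0023 * 9.3 * 41.3 * 5.385165

4.7573 mm/day


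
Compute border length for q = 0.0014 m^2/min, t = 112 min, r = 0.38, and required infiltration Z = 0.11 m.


L = q*t/((1+r)*Z)
L = 0.0014*112/((1+0.38)*0.11)
L = 0.1568/0.1518

1.0329 m


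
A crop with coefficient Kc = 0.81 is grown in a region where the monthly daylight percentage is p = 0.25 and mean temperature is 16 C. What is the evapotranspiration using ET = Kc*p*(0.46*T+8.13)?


ET = Kc * p * (0.46*T + 8.13)
ET = 0.81 * 0.25 * (0.46*16 + 8.13)
ET = 0.81 * 0.25 * 15.4900

3.1367 mm/day


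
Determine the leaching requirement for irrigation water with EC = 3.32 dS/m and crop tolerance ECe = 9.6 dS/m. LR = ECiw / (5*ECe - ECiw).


LR = ECiw / (5*ECe - ECiw)
LR = 3.32 / (5*9.6 - 3.32)
LR = 3.32 / 44.6800

0.0743


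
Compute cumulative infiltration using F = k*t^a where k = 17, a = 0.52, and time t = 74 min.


F = k * t^a = 17 * 74^0.52
F = 17 * 9.375631

159.3857 mm


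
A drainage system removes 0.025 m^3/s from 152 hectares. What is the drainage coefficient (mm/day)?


DC = Q * 86400 / (A * 10000) * 1000
DC = 0.025 * 86400 / (152 * 10000) * 1000
DC = 2160000.0000 / 1520000

1.4211 mm/day


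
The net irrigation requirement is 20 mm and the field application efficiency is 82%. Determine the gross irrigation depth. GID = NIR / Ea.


Ea = 82% = 0.82
GID = NIR / Ea = 20 / 0.82 = 24.3902 mm

24.3902 mm


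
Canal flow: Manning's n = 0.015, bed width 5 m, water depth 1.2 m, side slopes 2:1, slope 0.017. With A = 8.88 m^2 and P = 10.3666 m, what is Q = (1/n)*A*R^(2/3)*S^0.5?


R = A/P = 8.88/10.3666 = 0.856597
Q = (1/0.015) * 8.88 * 0.856597^(2/3) * 0.017^0.5

69.6194 m^3/s


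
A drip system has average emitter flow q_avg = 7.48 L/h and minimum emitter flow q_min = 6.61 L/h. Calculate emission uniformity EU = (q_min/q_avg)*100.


EU = (q_min/q_avg)*100 = (6.61/7.48)*100 = 88.3690%

88.3690 %


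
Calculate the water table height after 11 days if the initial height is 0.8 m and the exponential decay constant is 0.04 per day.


m = m0 * exp(-k*t)
m = 0.8 * exp(-0.04 * 11)
m = 0.8 * exp(-0.4400)

0.5152 m


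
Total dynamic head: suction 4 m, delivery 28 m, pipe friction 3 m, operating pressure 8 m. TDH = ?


TDH = Hs + Hd + hf + Hp = 4 + 28 + 3 + 8 = 43

43 m


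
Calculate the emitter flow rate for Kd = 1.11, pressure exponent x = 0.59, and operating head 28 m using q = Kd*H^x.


q = Kd * H^x = 1.11 * 28^0.59 = 1.11 * 7.142056

7.9277 L/h


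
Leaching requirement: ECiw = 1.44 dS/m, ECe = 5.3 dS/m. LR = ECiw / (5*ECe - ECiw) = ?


LR = ECiw / (5*ECe - ECiw)
LR = 1.44 / (5*5.3 - 1.44)
LR = 1.44 / 25.0600

0.0575


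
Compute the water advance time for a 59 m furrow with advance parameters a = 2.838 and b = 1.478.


t = (L/a)^(1/b)
t = (59/2.838)^(1/1.478)
t = 20.789288^(1/1.478)

7.7918 min


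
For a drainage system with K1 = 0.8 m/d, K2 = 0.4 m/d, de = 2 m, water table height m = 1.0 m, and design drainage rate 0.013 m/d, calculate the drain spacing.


S^2 = 8*K2*de*m/q + 4*K1*m^2/q
S^2 = 8*0.4*2*1.0/0.013 + 4*0.8*1.0^2/0.013
S = sqrt(738.4615)

27.1746 m


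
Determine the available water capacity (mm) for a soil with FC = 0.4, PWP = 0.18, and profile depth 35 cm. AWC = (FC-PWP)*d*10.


AWC = (FC - PWP) * d * 10
AWC = (0.4 - 0.18) * 35 * 10
AWC = 0.2200 * 35 * 10

77.0000 mm


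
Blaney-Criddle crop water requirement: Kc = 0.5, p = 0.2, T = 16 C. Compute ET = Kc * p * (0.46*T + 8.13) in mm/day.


ET = Kc * p * (0.46*T + 8.13)
ET = 0.5 * 0.2 * (0.46*16 + 8.13)
ET = 0.5 * 0.2 * 15.4900

1.5490 mm/day


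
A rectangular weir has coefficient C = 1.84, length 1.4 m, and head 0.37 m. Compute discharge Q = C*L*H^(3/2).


Q = C * L * H^(3/2) = 1.84 * 1.4 * 0.37^1.5 = 1.84 * 1.4 * 0.225062

0.5798 m^3/s


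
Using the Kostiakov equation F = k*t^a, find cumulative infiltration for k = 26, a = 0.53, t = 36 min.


F = k * t^a = 26 * 36^0.53
F = 26 * 6.680982

173.7055 mm


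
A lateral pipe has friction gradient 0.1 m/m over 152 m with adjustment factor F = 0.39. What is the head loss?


hf = J * L * F = 0.1 * 152 * 0.39 = 5.9280 m

5.9280 m


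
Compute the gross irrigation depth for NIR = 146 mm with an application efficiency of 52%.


Ea = 52% = 0.52
GID = NIR / Ea = 146 / 0.52 = 280.7692 mm

280.7692 mm


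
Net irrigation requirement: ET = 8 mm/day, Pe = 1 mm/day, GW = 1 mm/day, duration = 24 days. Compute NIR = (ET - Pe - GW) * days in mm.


Daily deficit = ET - Pe - GW = 8 - 1 - 1 = 6 mm/day
NIR = 6 * 24 = 144 mm

144.0000 mm


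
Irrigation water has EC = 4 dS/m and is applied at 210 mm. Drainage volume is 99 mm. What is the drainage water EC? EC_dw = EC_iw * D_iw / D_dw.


EC_dw = EC_iw * D_iw / D_dw
EC_dw = 4 * 210 / 99
EC_dw = 840 / 99

8.4848 dS/m


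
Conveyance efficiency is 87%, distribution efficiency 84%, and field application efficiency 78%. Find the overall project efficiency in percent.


Ec = 0.87, Eb = 0.84, Ea = 0.78
E = 0.87 * 0.84 * 0.78 * 100 = 57.0024%

57.0024 %


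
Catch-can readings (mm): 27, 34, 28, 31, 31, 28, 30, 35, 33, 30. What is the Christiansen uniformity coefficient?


mean = 30.700000 mm
MAD = 2.100000 mm
CU = (1 - 2.100000/30.700000)*100

93.1596 %


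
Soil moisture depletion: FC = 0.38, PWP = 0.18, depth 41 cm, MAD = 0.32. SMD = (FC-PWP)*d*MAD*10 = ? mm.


SMD = (FC - PWP) * d * MAD * 10
SMD = (0.38 - 0.18) * 41 * 0.32 * 10
SMD = 0.2000 * 41 * 0.32 * 10

26.2400 mm


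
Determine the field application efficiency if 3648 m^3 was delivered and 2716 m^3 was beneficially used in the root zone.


Ea = V_root / V_field * 100 = 2716 / 3648 * 100 = 74.4518%

74.4518 %


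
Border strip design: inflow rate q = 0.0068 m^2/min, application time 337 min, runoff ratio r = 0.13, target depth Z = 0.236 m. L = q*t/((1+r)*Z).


L = q*t/((1+r)*Z)
L = 0.0068*337/((1+0.13)*0.236)
L = 2.2916/0.26668

8.5931 m


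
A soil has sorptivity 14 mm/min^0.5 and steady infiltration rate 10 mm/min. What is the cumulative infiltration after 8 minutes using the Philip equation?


F = S*sqrt(t) + A*t
F = 14*sqrt(8) + 10*8
F = 14*2.828427 + 80

119.5980 mm


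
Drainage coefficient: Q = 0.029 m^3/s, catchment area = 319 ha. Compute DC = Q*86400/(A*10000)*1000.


DC = Q * 86400 / (A * 10000) * 1000
DC = 0.029 * 86400 / (319 * 10000) * 1000
DC = 2505600.0000 / 3190000

0.7855 mm/day


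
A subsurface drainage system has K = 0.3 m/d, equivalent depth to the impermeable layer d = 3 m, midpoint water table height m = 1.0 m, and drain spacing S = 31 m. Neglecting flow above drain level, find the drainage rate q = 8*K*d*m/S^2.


q = 8*K*d*m/S^2
q = 8*0.3*3*1.0/31^2
q = 7.2000 / 961

0.0075 m/d


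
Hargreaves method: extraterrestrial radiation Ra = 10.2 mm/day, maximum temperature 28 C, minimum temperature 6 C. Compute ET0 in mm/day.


Tmean = (Tmax + Tmin)/2 = (28 + 6)/2 = 17.0
ET0 = 0.0023 * 10.2 * (17.0 + 17.8) * sqrt(28 - 6)
ET0 = 0.0023 * 10.2 * 34.8 * 4.690416

3.8293 mm/day


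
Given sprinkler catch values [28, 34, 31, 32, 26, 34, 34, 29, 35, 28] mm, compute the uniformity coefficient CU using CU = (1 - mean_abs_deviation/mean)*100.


mean = 31.100000 mm
MAD = 2.700000 mm
CU = (1 - 2.700000/31.100000)*100

91.3183 %


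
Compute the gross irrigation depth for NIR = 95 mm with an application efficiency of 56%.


Ea = 56% = 0.56
GID = NIR / Ea = 95 / 0.56 = 169.6429 mm

169.6429 mm


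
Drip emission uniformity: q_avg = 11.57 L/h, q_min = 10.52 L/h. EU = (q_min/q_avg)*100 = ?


EU = (q_min/q_avg)*100 = (10.52/11.57)*100 = 90.9248%

90.9248 %


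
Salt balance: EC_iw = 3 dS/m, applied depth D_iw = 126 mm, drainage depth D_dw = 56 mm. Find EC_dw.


EC_dw = EC_iw * D_iw / D_dw
EC_dw = 3 * 126 / 56
EC_dw = 378 / 56

6.7500 dS/m


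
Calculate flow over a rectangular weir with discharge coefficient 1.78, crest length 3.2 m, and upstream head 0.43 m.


Q = C * L * H^(3/2) = 1.78 * 3.2 * 0.43^1.5 = 1.78 * 3.2 * 0.281970

1.6061 m^3/s
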